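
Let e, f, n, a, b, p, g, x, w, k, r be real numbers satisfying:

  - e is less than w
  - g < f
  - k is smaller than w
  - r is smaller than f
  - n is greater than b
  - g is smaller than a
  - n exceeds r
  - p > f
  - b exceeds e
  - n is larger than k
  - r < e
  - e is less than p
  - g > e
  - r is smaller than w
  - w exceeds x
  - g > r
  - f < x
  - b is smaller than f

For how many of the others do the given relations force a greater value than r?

From r the given relations immediately reach e, g, f, w, n.
From those, b, a, x, p — 9 in total.
Nothing else is reachable above r; 9 in all.

9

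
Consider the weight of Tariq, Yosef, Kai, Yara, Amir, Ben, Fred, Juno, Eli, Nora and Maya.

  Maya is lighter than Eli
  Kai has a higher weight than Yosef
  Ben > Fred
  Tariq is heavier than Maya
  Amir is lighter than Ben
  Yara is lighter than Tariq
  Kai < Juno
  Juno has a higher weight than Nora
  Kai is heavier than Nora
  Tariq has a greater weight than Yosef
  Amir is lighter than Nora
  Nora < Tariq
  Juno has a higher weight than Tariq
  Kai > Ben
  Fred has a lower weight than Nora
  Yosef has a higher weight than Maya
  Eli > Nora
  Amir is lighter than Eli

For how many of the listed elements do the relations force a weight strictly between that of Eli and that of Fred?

The relations place Fred below Eli. An element lies strictly between them when it is forced above Fred and also forced below Eli.
Above Fred: {Ben, Nora, Kai, Tariq, Juno}. Below Eli: {Maya, Amir, Nora}.
Intersection: {Nora} — 1.

1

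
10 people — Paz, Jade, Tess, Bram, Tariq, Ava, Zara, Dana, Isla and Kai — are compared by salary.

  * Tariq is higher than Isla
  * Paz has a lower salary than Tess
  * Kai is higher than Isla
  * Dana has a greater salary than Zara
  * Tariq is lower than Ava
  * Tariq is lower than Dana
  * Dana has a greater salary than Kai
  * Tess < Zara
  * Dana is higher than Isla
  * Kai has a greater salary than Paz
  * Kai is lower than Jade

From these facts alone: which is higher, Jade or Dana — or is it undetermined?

Following every chain through Jade: below Jade we get Isla, Paz, Kai.
Dana is not reached, and no chain runs the other way from Dana to Jade.
So the given relations leave the order of Jade and Dana undetermined.

undetermined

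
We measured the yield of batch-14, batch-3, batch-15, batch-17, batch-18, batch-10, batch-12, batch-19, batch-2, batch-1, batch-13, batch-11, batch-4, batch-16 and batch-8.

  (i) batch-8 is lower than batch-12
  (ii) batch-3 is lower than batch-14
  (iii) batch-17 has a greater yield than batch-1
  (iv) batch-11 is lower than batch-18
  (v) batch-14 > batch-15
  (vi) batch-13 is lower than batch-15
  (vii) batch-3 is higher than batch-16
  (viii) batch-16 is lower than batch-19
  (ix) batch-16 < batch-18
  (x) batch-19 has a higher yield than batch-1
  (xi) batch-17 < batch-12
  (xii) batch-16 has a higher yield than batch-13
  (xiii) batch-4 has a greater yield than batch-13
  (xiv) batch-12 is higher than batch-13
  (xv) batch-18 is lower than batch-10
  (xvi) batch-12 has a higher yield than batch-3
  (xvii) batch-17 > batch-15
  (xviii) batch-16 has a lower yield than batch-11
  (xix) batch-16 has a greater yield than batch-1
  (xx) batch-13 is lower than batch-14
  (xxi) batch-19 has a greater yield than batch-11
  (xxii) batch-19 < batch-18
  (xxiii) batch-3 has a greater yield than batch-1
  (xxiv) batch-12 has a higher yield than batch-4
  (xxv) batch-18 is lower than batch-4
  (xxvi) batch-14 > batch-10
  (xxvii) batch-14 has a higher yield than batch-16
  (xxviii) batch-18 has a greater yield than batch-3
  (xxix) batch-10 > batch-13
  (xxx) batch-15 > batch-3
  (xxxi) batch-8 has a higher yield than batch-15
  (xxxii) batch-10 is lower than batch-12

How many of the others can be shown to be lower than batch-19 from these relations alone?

The elements the relations force below batch-19 are batch-1, batch-13, batch-16, batch-11 — no chain reaches any other.
That is 4.

4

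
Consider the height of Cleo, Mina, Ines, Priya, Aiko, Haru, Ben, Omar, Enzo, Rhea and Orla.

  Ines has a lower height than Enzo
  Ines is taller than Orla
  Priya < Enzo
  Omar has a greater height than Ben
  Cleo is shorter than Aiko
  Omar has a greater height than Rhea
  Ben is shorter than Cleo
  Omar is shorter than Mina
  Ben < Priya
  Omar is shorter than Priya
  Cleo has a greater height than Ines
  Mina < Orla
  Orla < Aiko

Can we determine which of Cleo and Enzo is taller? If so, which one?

undetermined

Following every chain through Cleo: above Cleo we get Aiko; below Cleo we get Ben, Rhea, Omar, Mina, Orla, Ines.
Enzo is not reached, and no chain runs the other way from Enzo to Cleo.
So the given relations leave the order of Cleo and Enzo undetermined.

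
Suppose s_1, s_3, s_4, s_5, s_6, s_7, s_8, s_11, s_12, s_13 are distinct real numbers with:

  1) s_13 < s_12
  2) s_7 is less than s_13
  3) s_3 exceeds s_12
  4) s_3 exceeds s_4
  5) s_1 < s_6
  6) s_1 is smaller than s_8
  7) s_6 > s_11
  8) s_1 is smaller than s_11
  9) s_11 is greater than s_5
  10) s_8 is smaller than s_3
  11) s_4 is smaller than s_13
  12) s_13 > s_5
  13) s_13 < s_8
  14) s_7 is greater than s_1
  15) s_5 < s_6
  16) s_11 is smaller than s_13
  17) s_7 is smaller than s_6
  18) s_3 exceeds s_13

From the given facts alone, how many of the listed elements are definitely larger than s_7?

Directly above s_7: s_13, s_6.
One step further: s_12, s_8, s_3 (5 so far).
Nothing else is reachable above s_7; 5 in all.

5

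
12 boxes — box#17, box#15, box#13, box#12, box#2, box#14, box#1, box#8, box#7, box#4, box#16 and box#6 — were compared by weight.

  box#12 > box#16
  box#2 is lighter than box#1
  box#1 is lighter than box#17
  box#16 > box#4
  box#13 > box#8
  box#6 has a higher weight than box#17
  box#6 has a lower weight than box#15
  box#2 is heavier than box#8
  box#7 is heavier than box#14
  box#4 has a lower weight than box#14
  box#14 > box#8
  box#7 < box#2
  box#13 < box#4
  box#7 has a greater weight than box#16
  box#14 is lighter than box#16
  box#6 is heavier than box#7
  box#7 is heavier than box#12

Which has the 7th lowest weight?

Piecing the relations together gives one ordering: box#8 < box#13 < box#4 < box#14 < box#16 < box#12 < box#7 < box#2 < box#1 < box#17 < box#6 < box#15.
The 7th smallest is box#7.

box#7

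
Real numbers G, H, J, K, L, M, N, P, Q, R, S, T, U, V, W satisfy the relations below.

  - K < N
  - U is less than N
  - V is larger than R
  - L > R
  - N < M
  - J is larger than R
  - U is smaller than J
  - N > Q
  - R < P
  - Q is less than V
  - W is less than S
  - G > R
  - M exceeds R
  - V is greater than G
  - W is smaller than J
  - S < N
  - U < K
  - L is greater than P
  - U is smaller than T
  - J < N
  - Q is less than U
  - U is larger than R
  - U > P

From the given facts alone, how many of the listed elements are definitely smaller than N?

From N the given relations immediately reach Q, U, S, K, J.
From those, W, R, P — 8 in total.
Nothing else is reachable below N; 8 in all.

8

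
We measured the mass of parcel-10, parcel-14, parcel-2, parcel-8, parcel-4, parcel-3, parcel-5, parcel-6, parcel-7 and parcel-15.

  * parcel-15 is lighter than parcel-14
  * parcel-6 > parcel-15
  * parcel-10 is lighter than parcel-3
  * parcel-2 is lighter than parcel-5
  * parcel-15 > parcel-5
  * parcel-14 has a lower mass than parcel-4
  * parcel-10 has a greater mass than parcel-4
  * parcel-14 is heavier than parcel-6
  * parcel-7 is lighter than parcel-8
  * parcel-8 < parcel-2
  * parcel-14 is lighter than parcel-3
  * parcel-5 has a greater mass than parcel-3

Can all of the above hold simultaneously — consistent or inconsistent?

We have parcel-3 < parcel-5 stated directly, yet also parcel-5 < parcel-15 < parcel-6 < parcel-14 < parcel-4 < parcel-10 < parcel-3 by chaining the others — so parcel-5 < parcel-3. Contradiction.

inconsistent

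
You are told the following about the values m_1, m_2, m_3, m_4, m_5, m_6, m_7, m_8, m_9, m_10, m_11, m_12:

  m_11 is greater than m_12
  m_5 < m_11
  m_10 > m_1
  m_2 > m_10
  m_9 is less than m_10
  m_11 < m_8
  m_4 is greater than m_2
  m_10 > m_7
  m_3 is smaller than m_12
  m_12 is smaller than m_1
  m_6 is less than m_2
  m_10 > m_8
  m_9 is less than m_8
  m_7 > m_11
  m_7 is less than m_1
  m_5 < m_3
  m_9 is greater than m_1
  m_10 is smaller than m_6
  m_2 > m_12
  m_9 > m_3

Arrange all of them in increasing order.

m_5 < m_3 < m_12 < m_11 < m_7 < m_1 < m_9 < m_8 < m_10 < m_6 < m_2 < m_4

Nothing is placed below m_5, so it is least; from there m_5 < m_3; m_3 < m_12; m_12 < m_11; m_11 < m_7; m_7 < m_1; m_1 < m_9; m_9 < m_8; m_8 < m_10; m_10 < m_6; m_6 < m_2; m_2 < m_4, each given directly.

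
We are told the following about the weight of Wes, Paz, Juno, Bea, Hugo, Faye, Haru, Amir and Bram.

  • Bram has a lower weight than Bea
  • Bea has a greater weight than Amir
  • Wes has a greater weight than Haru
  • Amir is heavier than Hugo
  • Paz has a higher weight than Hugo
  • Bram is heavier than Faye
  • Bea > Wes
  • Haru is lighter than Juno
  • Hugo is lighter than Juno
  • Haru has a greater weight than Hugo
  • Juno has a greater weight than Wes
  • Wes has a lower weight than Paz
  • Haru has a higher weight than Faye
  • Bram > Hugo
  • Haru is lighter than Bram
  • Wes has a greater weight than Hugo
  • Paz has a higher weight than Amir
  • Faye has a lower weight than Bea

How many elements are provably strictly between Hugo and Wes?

1

Chaining upward from Hugo reaches: Haru, Bram, Amir, Paz, Bea, Juno.
Chaining downward from Wes reaches: Faye, Haru.
Strictly between Hugo and Wes are those in both lists: Haru — 1 element.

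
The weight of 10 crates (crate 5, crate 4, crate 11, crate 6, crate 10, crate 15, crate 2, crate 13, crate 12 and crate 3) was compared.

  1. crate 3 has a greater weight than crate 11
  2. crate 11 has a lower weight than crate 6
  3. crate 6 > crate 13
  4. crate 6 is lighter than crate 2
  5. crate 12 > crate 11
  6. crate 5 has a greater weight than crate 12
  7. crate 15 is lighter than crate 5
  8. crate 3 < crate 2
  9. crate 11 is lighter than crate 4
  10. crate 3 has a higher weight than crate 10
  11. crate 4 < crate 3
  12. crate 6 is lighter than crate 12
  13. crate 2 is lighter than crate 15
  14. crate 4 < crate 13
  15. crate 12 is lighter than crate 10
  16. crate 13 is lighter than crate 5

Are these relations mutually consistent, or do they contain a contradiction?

The single ordering crate 11 < crate 4 < crate 13 < crate 6 < crate 12 < crate 10 < crate 3 < crate 2 < crate 15 < crate 5 satisfies every listed relation, so no contradiction arises.

consistent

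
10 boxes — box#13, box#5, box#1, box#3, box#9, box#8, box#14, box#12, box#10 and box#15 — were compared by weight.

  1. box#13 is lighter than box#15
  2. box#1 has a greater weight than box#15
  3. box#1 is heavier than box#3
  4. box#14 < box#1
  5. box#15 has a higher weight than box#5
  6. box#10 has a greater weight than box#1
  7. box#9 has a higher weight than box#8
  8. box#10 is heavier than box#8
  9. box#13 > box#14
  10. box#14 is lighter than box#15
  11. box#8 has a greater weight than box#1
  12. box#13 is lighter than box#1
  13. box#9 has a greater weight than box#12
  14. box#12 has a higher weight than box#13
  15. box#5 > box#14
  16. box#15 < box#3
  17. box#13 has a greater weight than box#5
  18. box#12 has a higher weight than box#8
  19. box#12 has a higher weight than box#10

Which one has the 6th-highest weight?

The consecutive relations fix a unique order: box#14 < box#5 < box#13 < box#15 < box#3 < box#1 < box#8 < box#10 < box#12 < box#9.
Counting 6 from the largest end gives box#3.

box#3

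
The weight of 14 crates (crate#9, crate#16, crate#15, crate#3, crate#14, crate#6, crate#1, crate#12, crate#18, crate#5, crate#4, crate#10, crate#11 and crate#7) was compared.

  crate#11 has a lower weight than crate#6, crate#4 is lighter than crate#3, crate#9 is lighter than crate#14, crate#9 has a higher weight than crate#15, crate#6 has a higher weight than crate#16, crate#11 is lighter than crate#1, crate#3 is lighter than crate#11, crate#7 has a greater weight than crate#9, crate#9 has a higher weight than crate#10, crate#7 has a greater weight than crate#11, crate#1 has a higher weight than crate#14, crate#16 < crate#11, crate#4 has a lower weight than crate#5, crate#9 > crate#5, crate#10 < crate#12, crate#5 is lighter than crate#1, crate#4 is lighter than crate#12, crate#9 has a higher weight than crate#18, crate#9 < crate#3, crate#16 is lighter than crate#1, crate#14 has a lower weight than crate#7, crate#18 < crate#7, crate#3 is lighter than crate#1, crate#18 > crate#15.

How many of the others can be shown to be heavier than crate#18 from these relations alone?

7

Directly above crate#18: crate#9, crate#7.
One step further: crate#14, crate#3 (4 so far).
One step further: crate#11, crate#1 (6 so far).
One step further: crate#6 (7 so far).
No other element is forced above crate#18 by the given relations, so the count is 7.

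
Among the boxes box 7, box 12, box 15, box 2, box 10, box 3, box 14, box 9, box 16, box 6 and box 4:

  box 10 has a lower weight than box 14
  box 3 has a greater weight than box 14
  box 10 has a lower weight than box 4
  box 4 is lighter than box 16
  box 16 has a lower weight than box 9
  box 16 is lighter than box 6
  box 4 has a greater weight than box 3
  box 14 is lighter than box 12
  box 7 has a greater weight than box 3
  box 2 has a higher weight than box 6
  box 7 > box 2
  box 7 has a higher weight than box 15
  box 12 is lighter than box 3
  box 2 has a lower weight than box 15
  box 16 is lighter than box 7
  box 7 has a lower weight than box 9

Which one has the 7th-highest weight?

box 4

Piecing the relations together gives one ordering: box 10 < box 14 < box 12 < box 3 < box 4 < box 16 < box 6 < box 2 < box 15 < box 7 < box 9.
The 7th largest is box 4.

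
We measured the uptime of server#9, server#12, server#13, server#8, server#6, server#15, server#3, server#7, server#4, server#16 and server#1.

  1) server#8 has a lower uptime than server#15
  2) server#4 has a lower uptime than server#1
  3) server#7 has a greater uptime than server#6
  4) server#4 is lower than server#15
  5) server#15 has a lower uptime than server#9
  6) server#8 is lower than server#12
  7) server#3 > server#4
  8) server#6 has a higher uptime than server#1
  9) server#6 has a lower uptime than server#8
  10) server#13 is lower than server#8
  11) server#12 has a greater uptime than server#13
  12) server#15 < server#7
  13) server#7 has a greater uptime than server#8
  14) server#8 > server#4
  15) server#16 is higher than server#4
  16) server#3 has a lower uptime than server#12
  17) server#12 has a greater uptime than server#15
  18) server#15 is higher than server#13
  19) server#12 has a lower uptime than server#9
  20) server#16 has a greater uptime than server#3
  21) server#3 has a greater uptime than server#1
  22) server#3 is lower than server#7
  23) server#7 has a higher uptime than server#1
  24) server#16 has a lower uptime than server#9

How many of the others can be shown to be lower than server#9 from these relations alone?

9

Directly below server#9: server#15, server#16, server#12.
One step further: server#4, server#3, server#13, server#8 (7 so far).
One step further: server#1, server#6 (9 so far).
Nothing else is reachable below server#9; 9 in all.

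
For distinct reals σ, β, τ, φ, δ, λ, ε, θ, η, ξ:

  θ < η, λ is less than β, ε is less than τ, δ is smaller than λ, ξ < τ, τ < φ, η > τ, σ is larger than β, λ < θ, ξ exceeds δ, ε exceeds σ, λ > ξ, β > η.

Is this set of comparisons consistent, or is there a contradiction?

inconsistent

Chaining the given relations yields η < β < σ < ε < τ, so η < τ. But one relation states τ < η. These cannot both hold.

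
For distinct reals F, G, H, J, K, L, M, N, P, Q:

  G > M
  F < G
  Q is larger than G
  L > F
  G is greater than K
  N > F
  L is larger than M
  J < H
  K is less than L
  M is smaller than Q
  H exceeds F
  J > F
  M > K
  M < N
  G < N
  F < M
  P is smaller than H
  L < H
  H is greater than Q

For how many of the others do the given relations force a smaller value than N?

4

The elements the relations force below N are K, F, M, G — no chain reaches any other.
That is 4.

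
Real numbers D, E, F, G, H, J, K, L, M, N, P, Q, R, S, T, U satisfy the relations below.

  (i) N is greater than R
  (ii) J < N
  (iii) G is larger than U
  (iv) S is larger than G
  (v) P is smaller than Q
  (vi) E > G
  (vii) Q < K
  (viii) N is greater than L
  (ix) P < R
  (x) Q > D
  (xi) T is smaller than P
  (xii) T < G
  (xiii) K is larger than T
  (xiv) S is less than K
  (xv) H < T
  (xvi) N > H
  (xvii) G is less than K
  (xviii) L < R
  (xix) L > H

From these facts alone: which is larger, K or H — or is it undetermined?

K

The relevant relations are H < T; T < P; P < Q; Q < K.
Together: H < T < P < Q < K.
So K is larger.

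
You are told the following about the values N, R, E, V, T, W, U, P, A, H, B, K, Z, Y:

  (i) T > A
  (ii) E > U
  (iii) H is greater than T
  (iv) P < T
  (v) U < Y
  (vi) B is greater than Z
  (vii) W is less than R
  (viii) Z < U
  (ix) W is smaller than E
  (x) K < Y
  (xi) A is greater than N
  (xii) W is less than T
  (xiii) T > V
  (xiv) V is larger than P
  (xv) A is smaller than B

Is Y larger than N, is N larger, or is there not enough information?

undetermined

Following every chain through N: above N we get A, T, H, B.
Y is not reached, and no chain runs the other way from Y to N.
So the given relations leave the order of N and Y undetermined.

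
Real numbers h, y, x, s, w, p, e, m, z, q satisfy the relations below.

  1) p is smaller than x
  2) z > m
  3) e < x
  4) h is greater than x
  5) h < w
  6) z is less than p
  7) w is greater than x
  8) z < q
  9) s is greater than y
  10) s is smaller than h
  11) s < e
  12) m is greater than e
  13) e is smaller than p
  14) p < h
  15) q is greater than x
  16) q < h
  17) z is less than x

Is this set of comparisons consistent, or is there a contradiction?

consistent

The single ordering y < s < e < m < z < p < x < q < h < w satisfies every listed relation, so no contradiction arises.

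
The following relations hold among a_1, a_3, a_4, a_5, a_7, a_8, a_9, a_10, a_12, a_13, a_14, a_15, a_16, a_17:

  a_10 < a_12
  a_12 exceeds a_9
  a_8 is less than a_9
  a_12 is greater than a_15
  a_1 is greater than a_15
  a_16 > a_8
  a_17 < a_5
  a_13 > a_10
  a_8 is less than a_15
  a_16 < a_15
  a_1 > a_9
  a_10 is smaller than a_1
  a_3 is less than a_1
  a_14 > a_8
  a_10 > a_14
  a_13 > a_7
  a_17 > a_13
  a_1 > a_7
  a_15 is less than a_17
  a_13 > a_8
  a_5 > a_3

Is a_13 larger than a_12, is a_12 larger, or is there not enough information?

undetermined

Following every chain through a_12: below a_12 we get a_8, a_14, a_10, a_16, a_9, a_15.
a_13 is not reached, and no chain runs the other way from a_13 to a_12.
So the given relations leave the order of a_12 and a_13 undetermined.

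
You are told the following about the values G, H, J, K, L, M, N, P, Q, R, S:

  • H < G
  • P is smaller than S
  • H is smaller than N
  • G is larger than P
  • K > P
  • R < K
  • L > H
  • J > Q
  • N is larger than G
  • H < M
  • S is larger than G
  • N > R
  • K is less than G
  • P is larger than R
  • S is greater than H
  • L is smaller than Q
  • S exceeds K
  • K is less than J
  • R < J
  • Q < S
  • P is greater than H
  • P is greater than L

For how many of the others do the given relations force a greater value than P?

From P the given relations immediately reach K, G, S.
From those, J, N — 5 in total.
Nothing else is reachable above P; 5 in all.

5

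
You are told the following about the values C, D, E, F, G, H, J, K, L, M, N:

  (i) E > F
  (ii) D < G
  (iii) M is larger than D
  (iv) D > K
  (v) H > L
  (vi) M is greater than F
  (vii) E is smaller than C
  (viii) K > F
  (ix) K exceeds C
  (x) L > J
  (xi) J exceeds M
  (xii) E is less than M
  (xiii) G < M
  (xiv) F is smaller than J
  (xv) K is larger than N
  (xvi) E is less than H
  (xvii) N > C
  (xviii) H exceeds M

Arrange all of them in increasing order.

The consecutive links are each given: F < E; E < C; C < N; N < K; K < D; D < G; G < M; M < J; J < L; L < H.

F < E < C < N < K < D < G < M < J < L < H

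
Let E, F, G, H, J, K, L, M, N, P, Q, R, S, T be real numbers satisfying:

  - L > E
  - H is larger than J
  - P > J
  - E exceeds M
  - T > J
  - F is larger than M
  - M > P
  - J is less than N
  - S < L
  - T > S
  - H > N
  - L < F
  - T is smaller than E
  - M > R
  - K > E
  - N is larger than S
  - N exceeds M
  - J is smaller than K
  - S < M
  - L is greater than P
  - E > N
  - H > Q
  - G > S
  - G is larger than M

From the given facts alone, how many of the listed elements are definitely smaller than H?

The elements the relations force below H are J, R, S, P, M, N, Q — no chain reaches any other.
That is 7.

7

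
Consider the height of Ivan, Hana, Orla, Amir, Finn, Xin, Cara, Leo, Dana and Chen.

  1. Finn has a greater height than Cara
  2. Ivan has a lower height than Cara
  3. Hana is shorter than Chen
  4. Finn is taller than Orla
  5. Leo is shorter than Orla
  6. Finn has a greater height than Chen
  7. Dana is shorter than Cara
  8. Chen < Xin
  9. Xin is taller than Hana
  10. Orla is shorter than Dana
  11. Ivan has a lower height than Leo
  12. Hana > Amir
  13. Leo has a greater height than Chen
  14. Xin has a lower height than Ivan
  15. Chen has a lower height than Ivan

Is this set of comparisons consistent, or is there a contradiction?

consistent

The single ordering Amir < Hana < Chen < Xin < Ivan < Leo < Orla < Dana < Cara < Finn satisfies every listed relation, so no contradiction arises.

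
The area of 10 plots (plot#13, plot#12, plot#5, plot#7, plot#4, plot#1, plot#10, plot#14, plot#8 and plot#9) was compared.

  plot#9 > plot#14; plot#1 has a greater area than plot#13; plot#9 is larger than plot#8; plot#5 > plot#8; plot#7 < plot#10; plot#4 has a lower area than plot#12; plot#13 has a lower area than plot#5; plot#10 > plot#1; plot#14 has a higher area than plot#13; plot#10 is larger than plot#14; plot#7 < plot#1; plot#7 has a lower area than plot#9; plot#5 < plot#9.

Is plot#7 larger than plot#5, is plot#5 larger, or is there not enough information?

Following every chain through plot#7: above plot#7 we get plot#9, plot#1, plot#10.
plot#5 is not reached, and no chain runs the other way from plot#5 to plot#7.
So the given relations leave the order of plot#7 and plot#5 undetermined.

undetermined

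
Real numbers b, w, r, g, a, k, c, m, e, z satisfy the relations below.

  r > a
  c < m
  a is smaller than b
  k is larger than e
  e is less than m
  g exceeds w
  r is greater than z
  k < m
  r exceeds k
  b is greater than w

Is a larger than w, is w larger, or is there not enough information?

undetermined

Following every chain through w: above w we get b, g.
a is not reached, and no chain runs the other way from a to w.
So the given relations leave the order of w and a undetermined.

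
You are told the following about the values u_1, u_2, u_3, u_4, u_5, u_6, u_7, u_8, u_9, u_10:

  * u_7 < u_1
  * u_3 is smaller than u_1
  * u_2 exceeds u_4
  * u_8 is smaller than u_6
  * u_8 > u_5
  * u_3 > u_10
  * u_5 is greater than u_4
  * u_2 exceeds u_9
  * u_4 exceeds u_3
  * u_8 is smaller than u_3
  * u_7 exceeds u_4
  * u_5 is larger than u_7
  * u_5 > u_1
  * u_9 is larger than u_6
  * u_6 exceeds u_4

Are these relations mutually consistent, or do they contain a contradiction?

inconsistent

We have u_8 < u_3 stated directly, yet also u_3 < u_4 < u_7 < u_1 < u_5 < u_8 by chaining the others — so u_3 < u_8. Contradiction.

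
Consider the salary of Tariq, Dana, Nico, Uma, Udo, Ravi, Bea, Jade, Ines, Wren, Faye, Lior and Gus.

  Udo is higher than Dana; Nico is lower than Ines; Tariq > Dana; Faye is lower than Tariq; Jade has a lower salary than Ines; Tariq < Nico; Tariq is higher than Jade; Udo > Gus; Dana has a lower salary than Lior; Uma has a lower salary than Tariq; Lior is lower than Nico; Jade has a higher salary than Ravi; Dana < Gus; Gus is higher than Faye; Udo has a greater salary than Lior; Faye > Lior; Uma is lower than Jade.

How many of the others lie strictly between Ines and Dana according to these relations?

The relations place Dana below Ines. An element lies strictly between them when it is forced above Dana and also forced below Ines.
Above Dana: {Lior, Faye, Gus, Tariq, Udo, Nico}. Below Ines: {Ravi, Lior, Faye, Uma, Jade, Tariq, Nico}.
Intersection: {Lior, Faye, Tariq, Nico} — 4.

4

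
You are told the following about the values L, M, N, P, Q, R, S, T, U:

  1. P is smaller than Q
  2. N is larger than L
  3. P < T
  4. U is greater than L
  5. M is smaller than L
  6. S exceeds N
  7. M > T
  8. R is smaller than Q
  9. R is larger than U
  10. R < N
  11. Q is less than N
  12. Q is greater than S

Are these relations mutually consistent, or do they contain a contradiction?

We have Q < N stated directly, yet also N < S < Q by chaining the others — so N < Q. Contradiction.

inconsistent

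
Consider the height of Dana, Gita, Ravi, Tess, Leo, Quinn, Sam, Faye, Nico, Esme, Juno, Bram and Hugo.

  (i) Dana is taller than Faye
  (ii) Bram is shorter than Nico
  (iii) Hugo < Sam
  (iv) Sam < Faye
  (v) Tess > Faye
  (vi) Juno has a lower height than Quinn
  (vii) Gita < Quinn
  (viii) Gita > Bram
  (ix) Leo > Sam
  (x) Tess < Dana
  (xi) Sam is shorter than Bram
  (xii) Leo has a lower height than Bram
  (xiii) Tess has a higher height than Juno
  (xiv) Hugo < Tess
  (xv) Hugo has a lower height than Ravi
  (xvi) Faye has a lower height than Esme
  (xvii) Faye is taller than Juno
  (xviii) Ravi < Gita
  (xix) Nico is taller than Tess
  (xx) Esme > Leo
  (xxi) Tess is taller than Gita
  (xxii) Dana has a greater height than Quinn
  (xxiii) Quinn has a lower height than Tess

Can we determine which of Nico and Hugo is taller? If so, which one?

Hugo < Sam and Sam < Leo give Hugo < Leo.
Then Leo < Bram extends the chain to Bram.
Then Bram < Gita extends the chain to Gita.
With Gita < Quinn: Hugo < Sam < Leo < Bram < Gita < Quinn.
With Quinn < Tess: Hugo < Sam < Leo < Bram < Gita < Quinn < Tess.
Then Tess < Nico extends the chain to Nico.
So Nico is taller.

Nico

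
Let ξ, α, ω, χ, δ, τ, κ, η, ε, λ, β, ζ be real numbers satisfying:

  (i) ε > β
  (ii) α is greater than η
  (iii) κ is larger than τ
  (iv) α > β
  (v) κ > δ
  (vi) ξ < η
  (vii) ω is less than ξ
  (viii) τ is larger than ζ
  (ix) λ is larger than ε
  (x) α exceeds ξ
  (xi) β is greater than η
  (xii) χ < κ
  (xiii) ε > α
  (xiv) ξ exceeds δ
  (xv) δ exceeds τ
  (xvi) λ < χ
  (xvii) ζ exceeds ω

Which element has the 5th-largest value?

The consecutive relations fix a unique order: ω < ζ < τ < δ < ξ < η < β < α < ε < λ < χ < κ.
Counting 5 from the largest end gives α.

α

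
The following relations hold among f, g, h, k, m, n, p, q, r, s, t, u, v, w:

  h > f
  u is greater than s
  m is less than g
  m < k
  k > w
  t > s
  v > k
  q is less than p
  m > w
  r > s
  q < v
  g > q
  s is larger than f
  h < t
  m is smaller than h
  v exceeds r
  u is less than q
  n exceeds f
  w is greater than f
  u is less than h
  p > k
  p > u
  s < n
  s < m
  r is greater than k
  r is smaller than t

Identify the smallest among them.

f

Chaining upward from f: directly above it, w, s, n, h; then u, m, k, r, t; then q, v, p, g.
That covers every other element, and nothing is given below f, so f is the smallest.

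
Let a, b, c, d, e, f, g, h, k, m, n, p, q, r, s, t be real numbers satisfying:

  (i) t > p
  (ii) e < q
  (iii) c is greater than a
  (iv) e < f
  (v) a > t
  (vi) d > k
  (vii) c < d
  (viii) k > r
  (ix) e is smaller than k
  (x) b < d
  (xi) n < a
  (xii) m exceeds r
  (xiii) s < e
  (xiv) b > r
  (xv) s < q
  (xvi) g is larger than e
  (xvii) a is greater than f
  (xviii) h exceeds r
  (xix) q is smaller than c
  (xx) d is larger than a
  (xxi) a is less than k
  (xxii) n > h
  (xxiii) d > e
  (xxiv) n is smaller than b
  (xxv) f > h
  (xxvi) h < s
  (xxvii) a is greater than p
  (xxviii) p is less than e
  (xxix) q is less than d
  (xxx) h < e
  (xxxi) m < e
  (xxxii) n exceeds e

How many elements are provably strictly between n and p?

1

Chaining upward from p reaches: e, t, f, q, b, a, k, c, g, d.
Chaining downward from n reaches: r, h, m, s, e.
Strictly between p and n are those in both lists: e — 1 element.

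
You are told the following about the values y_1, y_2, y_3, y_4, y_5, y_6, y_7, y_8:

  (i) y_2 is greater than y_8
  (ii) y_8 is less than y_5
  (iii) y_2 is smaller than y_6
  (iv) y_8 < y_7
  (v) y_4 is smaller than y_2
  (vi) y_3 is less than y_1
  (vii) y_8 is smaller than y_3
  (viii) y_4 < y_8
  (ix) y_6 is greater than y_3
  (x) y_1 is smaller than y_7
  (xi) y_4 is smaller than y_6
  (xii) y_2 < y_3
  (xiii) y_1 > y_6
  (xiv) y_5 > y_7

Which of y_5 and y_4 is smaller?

y_4

y_4 < y_8 < y_2 < y_3 < y_6 < y_1 < y_7 < y_5, by transitivity through y_8, y_2, y_3, y_6, y_1, y_7.
So y_4 < y_5; y_4 is the smaller of the two.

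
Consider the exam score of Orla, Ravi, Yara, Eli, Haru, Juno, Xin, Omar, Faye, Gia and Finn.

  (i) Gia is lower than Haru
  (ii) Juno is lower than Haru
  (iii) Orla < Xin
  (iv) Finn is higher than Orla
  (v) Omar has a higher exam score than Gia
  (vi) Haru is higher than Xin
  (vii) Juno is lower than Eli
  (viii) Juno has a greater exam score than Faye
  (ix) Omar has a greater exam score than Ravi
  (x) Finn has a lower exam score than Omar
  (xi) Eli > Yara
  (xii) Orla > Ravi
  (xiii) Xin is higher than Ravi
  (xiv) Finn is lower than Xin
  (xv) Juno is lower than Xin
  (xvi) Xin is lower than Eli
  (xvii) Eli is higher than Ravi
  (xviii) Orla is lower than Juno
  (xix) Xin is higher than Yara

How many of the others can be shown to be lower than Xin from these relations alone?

6

Directly below Xin: Ravi, Orla, Juno, Finn, Yara.
One step further: Faye (6 so far).
No other element is forced below Xin by the given relations, so the count is 6.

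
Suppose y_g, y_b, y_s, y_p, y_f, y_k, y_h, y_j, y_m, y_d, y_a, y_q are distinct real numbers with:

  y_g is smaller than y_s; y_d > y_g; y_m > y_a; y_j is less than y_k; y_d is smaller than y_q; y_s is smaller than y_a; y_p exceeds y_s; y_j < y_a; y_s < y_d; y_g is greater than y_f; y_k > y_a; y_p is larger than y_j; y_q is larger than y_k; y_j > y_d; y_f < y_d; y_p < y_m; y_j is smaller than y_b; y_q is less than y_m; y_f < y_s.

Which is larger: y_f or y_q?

y_q

y_f < y_g and y_g < y_s give y_f < y_s.
Then y_s < y_d extends the chain to y_d.
With y_d < y_j: y_f < y_g < y_s < y_d < y_j.
With y_j < y_a: y_f < y_g < y_s < y_d < y_j < y_a.
Then y_a < y_k extends the chain to y_k.
Then y_k < y_q extends the chain to y_q.
So y_f < y_q; y_q is the larger of the two.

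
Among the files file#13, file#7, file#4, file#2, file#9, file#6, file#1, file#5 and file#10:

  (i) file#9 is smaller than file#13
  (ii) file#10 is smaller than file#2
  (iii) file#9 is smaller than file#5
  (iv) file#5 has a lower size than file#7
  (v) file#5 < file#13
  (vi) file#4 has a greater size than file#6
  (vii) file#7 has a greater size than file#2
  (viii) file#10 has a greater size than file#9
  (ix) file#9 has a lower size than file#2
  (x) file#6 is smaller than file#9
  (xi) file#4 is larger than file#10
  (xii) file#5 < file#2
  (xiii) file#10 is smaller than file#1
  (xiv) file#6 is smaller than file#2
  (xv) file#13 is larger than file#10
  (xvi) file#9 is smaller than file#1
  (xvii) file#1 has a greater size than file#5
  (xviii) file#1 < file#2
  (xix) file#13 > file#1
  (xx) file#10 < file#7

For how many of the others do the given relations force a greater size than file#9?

The elements the relations force above file#9 are file#5, file#10, file#1, file#4, file#13, file#2, file#7 — no chain reaches any other.
That is 7.

7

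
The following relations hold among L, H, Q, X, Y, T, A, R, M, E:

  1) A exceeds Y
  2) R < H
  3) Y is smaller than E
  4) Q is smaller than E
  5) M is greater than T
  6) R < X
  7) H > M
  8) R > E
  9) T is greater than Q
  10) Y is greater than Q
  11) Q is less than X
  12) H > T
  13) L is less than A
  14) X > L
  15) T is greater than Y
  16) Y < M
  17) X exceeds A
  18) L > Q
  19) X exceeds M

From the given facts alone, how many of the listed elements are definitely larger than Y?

Directly above Y: E, T, M, A.
One step further: R, X, H (7 so far).
Nothing else is reachable above Y; 7 in all.

7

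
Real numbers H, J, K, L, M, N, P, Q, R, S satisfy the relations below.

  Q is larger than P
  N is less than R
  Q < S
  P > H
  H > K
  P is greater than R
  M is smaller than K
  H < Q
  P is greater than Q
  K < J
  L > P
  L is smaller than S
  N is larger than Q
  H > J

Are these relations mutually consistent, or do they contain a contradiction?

inconsistent

We have P < Q stated directly, yet also Q < N < R < P by chaining the others — so Q < P. Contradiction.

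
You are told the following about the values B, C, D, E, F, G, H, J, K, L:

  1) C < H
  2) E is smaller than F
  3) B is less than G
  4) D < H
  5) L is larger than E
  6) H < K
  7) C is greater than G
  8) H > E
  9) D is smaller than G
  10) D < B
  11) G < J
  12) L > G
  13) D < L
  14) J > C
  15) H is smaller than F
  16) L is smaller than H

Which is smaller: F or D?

Chaining the given relations: D < B < G < L < H < F.
So D < F; D is the smaller of the two.

D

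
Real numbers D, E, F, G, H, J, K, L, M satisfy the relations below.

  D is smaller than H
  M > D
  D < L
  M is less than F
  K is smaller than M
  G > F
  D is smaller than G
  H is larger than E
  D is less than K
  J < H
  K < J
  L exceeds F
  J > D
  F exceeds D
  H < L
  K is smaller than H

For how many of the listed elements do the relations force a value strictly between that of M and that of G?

The relations place M below G. An element lies strictly between them when it is forced above M and also forced below G.
Above M: {F, L}. Below G: {D, K, F}.
Intersection: {F} — 1.

1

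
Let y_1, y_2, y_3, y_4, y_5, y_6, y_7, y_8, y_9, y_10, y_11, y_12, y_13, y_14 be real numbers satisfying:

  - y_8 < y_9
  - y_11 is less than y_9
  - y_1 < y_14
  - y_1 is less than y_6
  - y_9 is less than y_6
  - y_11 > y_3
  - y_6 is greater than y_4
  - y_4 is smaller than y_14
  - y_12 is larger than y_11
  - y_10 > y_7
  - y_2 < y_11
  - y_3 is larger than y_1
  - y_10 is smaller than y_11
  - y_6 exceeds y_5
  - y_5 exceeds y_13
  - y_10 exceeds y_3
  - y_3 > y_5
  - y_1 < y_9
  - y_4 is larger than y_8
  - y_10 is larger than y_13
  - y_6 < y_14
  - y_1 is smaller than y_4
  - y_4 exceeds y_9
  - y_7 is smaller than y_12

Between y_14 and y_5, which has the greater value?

The relevant relations are y_5 < y_3; y_3 < y_10; y_10 < y_11; y_11 < y_9; y_9 < y_4; y_4 < y_6; y_6 < y_14.
Together: y_5 < y_3 < y_10 < y_11 < y_9 < y_4 < y_6 < y_14.
So y_5 < y_14; y_14 is the larger of the two.

y_14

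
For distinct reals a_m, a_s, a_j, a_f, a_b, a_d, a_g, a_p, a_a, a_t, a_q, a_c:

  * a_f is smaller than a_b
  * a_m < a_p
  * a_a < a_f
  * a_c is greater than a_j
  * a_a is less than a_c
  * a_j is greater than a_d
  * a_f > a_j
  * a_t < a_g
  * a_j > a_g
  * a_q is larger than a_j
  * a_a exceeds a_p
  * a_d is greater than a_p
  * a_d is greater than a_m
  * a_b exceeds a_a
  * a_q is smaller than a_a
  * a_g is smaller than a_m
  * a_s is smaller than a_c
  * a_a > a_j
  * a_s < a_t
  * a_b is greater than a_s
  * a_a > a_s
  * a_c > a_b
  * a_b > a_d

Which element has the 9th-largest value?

The consecutive relations fix a unique order: a_s < a_t < a_g < a_m < a_p < a_d < a_j < a_q < a_a < a_f < a_b < a_c.
Counting 9 from the largest end gives a_m.

a_m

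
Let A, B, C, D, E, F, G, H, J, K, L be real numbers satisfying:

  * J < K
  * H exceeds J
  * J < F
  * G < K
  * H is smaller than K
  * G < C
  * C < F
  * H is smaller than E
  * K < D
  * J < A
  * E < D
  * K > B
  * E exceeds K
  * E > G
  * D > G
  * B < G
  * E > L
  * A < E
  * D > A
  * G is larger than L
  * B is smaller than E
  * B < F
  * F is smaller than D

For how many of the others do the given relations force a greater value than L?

From L the given relations immediately reach G, E.
From those, K, C, D — 5 in total.
From those, F — 6 in total.
No other element is forced above L by the given relations, so the count is 6.

6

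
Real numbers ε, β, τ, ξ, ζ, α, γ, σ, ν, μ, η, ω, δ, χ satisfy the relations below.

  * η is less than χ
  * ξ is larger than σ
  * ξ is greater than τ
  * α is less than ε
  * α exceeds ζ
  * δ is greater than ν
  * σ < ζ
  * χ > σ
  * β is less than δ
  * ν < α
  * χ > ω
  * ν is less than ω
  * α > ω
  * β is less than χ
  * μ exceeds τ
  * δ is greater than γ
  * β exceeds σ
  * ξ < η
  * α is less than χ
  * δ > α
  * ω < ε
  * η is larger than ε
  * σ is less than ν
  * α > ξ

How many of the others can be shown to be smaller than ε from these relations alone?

From ε the given relations immediately reach ω, α.
From those, ν, ξ, ζ — 5 in total.
From those, τ, σ — 7 in total.
No other element is forced below ε by the given relations, so the count is 7.

7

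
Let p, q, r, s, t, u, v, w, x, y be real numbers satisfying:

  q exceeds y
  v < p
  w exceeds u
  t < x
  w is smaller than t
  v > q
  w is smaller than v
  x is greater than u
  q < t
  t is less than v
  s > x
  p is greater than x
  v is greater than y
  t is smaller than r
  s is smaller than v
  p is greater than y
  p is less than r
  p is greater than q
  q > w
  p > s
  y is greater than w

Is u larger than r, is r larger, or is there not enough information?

r

Following the relations from u: u < w < y < q < t < x < s < p < r.
So r is larger.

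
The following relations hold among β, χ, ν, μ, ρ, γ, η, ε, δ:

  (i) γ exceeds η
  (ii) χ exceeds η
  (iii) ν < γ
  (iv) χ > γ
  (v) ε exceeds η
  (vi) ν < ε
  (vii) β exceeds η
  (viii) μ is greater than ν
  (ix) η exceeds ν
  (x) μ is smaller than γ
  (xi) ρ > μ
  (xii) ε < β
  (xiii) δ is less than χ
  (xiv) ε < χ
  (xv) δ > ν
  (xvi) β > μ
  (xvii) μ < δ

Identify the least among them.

η is not least since ν < η; ε is not least since η < ε; μ is not least since ν < μ; γ is not least since ν < γ; β is not least since η < β; ρ is not least since μ < ρ; δ is not least since ν < δ; χ is not least since η < χ.
Only ν has nothing below it, so ν is the least.

ν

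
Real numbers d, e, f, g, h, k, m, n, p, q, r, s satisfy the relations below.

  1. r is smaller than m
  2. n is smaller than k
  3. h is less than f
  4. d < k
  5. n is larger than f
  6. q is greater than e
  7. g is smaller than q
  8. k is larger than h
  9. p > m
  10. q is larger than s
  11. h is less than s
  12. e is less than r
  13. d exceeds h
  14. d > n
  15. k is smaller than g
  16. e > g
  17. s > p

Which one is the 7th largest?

Piecing the relations together gives one ordering: h < f < n < d < k < g < e < r < m < p < s < q.
The 7th largest is g.

g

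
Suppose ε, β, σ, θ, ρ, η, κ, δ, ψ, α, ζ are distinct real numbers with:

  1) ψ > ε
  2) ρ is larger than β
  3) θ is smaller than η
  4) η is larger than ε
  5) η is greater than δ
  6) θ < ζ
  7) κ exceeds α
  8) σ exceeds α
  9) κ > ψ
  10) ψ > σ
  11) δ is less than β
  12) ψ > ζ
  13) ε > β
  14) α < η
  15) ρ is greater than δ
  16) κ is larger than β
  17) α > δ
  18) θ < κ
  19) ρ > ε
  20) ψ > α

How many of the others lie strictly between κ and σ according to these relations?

1

Chaining upward from σ reaches: ψ.
Chaining downward from κ reaches: θ, δ, α, β, ζ, ε, ψ.
Strictly between σ and κ are those in both lists: ψ — 1 element.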